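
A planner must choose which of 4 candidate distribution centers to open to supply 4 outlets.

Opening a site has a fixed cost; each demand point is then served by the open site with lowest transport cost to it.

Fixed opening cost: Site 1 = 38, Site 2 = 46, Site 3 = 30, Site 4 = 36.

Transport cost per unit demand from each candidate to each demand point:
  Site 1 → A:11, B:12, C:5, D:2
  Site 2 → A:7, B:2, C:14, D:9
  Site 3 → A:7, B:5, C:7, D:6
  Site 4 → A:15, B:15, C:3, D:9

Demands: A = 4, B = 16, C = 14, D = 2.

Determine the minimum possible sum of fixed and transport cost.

Open {Site 2, Site 4}: assign each demand point to its cheapest open site.
  A→Site 2 4×7=28, B→Site 2 16×2=32, C→Site 4 14×3=42, D→Site 2 2×9=18
  transport cost 120, fixed 82 → total 202.
Compare {Site 1, Site 2}: transport cost 134 + fixed 84 = 218.
Compare {Site 1, Site 2, Site 4}: transport cost 106 + fixed 120 = 226.
Compare {Site 2, Site 3, Site 4}: transport cost 114 + fixed 112 = 226.
All other subsets cost ≥ 218. Minimum total cost: 202.

202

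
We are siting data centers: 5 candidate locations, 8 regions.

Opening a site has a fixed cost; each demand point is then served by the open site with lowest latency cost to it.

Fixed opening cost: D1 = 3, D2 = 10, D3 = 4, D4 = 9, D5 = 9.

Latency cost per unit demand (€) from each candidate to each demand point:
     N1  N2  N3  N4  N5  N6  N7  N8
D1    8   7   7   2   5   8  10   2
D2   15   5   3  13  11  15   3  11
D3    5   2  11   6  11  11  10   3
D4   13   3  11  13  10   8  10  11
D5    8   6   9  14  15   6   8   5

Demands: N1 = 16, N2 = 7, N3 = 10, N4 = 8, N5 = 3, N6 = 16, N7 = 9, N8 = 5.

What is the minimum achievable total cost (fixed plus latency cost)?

Open {D1, D2, D3, D5}: assign each demand point to its cheapest open site.
  N1→D3 16×5=80, N2→D3 7×2=14, N3→D2 10×3=30, N4→D1 8×2=16, N5→D1 3×5=15, N6→D5 16×6=96, N7→D2 9×3=27, N8→D1 5×2=10
  latency cost 288, fixed 26 → total 314.
Compare {D1, D2, D3, D4, D5}: latency cost 288 + fixed 35 = 323.
Compare {D1, D2, D3}: latency cost 320 + fixed 17 = 337.
Compare {D1, D2, D3, D4}: latency cost 320 + fixed 26 = 346.
All other subsets cost ≥ 323. Minimum total cost: 314.

314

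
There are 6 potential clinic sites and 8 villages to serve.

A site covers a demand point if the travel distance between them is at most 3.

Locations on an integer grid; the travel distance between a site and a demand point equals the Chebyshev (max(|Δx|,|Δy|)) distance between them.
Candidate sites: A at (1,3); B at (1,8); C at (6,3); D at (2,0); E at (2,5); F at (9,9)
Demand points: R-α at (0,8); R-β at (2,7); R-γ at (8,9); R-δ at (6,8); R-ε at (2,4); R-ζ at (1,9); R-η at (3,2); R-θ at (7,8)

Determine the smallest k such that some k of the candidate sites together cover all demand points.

Coverage sets (demand points within 3 of each site):
  A: {R-ε, R-η}
  B: {R-α, R-β, R-ζ}
  C: {R-η}
  D: {R-η}
  E: {R-α, R-β, R-ε, R-η}
  F: {R-γ, R-δ, R-θ}
No 2 sites suffice: every size-2 union leaves at least one demand point uncovered.
But {A, B, F} covers everything, so the minimum is 3.

3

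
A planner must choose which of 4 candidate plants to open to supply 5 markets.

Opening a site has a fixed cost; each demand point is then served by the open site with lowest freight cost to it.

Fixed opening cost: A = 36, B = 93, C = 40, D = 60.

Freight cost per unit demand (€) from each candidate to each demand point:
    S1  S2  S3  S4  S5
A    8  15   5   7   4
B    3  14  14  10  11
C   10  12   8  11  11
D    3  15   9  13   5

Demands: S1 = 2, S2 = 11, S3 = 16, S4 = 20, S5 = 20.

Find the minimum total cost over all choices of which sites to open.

Open {A}: assign each demand point to its cheapest open site.
  S1→A 2×8=16, S2→A 11×15=165, S3→A 16×5=80, S4→A 20×7=140, S5→A 20×4=80
  freight cost 481, fixed 36 → total 517.
Compare {A, C}: freight cost 448 + fixed 76 = 524.
Compare {A, D}: freight cost 471 + fixed 96 = 567.
Compare {A, C, D}: freight cost 438 + fixed 136 = 574.
All other subsets cost ≥ 524. Minimum total cost: 517.

517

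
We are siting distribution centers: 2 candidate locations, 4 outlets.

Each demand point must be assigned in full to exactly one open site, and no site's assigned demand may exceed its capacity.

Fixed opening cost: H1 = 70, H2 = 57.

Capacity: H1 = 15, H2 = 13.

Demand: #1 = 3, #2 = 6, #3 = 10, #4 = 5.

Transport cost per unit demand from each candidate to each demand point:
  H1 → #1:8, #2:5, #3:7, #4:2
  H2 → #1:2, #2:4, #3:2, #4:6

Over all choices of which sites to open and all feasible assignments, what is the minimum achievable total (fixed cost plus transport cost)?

Open {H1, H2}; cheapest assignment that respects the capacities:
  H1 (cap 15, load 11): #2, #4 — cost 6×5 + 5×2 = 40
  H2 (cap 13, load 13): #1, #3 — cost 3×2 + 10×2 = 26
  Shipping 66, fixed 127 → total 193.
  Any other capacity-feasible assignment to {H1, H2} ships for at least 66.
Total demand is 24 and no other set of sites has combined capacity ≥ 24, so {H1, H2} is the only feasible choice of open sites. Minimum: 193.

193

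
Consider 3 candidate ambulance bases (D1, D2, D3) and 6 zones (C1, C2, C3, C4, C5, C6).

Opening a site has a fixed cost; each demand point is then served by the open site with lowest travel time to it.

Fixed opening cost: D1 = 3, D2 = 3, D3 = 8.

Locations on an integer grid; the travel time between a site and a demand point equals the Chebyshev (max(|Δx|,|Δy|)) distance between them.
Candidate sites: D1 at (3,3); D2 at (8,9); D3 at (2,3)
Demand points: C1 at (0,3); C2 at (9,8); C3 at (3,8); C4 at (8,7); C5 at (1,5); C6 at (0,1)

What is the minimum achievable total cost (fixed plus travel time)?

Open {D1, D2}: assign each demand point to its cheapest open site.
  C1→D1 3, C2→D2 1, C3→D1 5, C4→D2 2, C5→D1 2, C6→D1 3
  travel time 16, fixed 6 → total 22.
Compare {D2, D3}: travel time 14 + fixed 11 = 25.
Compare {D1}: travel time 24 + fixed 3 = 27.
Compare {D1, D2, D3}: travel time 14 + fixed 14 = 28.
All other subsets cost ≥ 25. Minimum total cost: 22.

22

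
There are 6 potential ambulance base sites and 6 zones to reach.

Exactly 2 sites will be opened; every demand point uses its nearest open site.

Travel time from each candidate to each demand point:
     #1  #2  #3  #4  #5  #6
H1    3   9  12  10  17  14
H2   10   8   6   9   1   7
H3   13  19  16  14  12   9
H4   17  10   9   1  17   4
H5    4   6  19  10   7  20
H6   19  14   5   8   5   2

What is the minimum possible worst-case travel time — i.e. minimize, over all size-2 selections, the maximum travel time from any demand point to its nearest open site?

Open {H5, H6}.
  Farthest demand point is #4 at travel time 8 (to H6); all others are ≤ 8.
With {H1, H2} the worst case is 9.
With {H1, H6} the worst case is 9.
No size-2 selection achieves below 8.

8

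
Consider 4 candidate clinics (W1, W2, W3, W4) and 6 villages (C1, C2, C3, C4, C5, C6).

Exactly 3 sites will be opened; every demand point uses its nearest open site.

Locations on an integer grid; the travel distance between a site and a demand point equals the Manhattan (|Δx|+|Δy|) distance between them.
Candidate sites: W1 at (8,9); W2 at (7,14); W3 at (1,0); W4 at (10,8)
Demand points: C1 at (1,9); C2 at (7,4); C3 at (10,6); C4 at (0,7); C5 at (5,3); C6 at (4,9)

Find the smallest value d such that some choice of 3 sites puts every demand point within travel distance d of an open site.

Open {W1, W2, W3}.
  Farthest demand point is C4 at travel distance 8 (to W3); all others are ≤ 8.
With {W1, W3, W4} the worst case is 8.
With {W2, W3, W4} the worst case is 9.
No size-3 selection achieves below 8.

8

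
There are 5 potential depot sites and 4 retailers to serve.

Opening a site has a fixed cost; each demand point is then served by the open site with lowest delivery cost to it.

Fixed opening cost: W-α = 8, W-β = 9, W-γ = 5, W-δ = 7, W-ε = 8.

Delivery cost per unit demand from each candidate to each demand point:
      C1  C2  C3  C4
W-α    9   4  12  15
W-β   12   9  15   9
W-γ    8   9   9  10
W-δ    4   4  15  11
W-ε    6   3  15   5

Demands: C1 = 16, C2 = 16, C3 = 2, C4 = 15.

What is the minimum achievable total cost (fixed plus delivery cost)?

225

Open {W-γ, W-δ, W-ε}: assign each demand point to its cheapest open site.
  C1→W-δ 16×4=64, C2→W-ε 16×3=48, C3→W-γ 2×9=18, C4→W-ε 15×5=75
  delivery cost 205, fixed 20 → total 225.
Compare {W-δ, W-ε}: delivery cost 217 + fixed 15 = 232.
Compare {W-α, W-γ, W-δ, W-ε}: delivery cost 205 + fixed 28 = 233.
Compare {W-α, W-δ, W-ε}: delivery cost 211 + fixed 23 = 234.
All other subsets cost ≥ 232. Minimum total cost: 225.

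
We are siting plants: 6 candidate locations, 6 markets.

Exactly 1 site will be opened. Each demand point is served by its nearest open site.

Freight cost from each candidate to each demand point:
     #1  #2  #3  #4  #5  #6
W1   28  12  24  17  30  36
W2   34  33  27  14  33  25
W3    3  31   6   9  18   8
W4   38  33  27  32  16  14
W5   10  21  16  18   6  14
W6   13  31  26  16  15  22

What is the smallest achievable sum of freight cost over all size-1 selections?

75

Open {W3}.
  #1→W3 3, #2→W3 31, #3→W3 6, #4→W3 9, #5→W3 18, #6→W3 8  ⇒ total 75.
Compare {W5}: total 85.
Compare {W6}: total 123.
No size-1 selection does better; minimum is 75.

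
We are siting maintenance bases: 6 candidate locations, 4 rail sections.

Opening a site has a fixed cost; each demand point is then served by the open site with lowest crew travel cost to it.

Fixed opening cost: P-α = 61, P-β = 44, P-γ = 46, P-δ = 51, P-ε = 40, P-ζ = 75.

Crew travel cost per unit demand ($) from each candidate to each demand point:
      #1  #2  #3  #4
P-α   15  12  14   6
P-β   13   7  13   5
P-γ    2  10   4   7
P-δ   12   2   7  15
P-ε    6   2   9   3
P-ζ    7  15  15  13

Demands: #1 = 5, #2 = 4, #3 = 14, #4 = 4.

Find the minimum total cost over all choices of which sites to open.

172

Open {P-γ, P-ε}: assign each demand point to its cheapest open site.
  #1→P-γ 5×2=10, #2→P-ε 4×2=8, #3→P-γ 14×4=56, #4→P-ε 4×3=12
  crew travel cost 86, fixed 86 → total 172.
Compare {P-γ}: crew travel cost 134 + fixed 46 = 180.
Compare {P-γ, P-δ}: crew travel cost 102 + fixed 97 = 199.
Compare {P-β, P-γ}: crew travel cost 114 + fixed 90 = 204.
All other subsets cost ≥ 180. Minimum total cost: 172.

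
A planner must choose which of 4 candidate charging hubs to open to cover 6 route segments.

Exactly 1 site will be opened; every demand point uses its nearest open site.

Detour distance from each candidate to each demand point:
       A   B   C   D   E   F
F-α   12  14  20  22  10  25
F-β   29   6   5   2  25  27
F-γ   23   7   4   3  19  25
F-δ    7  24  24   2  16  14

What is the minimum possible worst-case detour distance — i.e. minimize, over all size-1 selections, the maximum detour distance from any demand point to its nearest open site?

Open {F-δ}.
  Farthest demand point is B at detour distance 24 (to F-δ); all others are ≤ 24.
With {F-α} the worst case is 25.
With {F-γ} the worst case is 25.
No size-1 selection achieves below 24.

24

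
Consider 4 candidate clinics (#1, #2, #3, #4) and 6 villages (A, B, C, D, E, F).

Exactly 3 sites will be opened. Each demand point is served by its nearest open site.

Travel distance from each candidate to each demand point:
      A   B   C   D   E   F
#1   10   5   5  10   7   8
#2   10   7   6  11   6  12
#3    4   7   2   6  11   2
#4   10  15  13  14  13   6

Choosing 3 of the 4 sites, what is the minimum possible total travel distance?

25

Open {#1, #2, #3}.
  A→#3 4, B→#1 5, C→#3 2, D→#3 6, E→#2 6, F→#3 2  ⇒ total 25.
Compare {#1, #3, #4}: total 26.
Compare {#2, #3, #4}: total 27.
No size-3 selection does better; minimum is 25.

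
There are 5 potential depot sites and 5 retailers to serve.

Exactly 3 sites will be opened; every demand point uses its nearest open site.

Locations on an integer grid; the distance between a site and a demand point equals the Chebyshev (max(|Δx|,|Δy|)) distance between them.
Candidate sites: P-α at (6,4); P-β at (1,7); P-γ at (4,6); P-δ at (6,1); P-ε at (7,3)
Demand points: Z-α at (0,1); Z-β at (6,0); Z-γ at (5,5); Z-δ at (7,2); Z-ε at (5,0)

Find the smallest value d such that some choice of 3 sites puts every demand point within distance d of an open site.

Open {P-α, P-β, P-γ}.
  Farthest demand point is Z-α at distance 5 (to P-γ); all others are ≤ 5.
With {P-α, P-γ, P-δ} the worst case is 5.
With {P-α, P-γ, P-ε} the worst case is 5.
No size-3 selection achieves below 5.

5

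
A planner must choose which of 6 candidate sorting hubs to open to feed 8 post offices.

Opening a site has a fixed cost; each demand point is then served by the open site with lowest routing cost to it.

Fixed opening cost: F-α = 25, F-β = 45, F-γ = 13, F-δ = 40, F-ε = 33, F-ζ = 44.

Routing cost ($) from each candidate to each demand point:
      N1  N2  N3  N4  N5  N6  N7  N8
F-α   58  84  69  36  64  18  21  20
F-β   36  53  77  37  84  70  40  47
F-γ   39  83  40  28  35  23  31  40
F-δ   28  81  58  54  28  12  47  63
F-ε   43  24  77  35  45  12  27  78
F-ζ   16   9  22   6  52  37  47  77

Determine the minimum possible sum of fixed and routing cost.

Open {F-α, F-γ, F-ζ}: assign each demand point to its cheapest open site.
  N1→F-ζ 16, N2→F-ζ 9, N3→F-ζ 22, N4→F-ζ 6, N5→F-γ 35, N6→F-α 18, N7→F-α 21, N8→F-α 20
  routing cost 147, fixed 82 → total 229.
Compare {F-α, F-ζ}: routing cost 164 + fixed 69 = 233.
Compare {F-γ, F-ζ}: routing cost 182 + fixed 57 = 239.
Compare {F-α, F-δ, F-ζ}: routing cost 134 + fixed 109 = 243.
All other subsets cost ≥ 233. Minimum total cost: 229.

229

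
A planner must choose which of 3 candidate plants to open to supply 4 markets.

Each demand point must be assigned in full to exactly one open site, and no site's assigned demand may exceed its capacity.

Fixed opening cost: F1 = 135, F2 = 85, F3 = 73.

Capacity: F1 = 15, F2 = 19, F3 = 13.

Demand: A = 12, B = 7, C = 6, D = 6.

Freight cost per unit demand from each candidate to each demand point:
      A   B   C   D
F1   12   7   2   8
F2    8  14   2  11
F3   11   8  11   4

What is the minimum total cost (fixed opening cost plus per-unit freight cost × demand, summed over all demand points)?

346

Open {F2, F3}; cheapest assignment that respects the capacities:
  F2 (cap 19, load 18): A, C — cost 12×8 + 6×2 = 108
  F3 (cap 13, load 13): B, D — cost 7×8 + 6×4 = 80
  Shipping 188, fixed 158 → total 346.
  Any other capacity-feasible assignment to {F2, F3} ships for at least 188.
Compare {F1, F2}: its best feasible assignment gives total 425.
Compare {F1, F2, F3}: its best feasible assignment gives total 474.
Every other set of open sites that can feasibly serve all demand totals ≥ 425 even under its best assignment. Minimum: 346.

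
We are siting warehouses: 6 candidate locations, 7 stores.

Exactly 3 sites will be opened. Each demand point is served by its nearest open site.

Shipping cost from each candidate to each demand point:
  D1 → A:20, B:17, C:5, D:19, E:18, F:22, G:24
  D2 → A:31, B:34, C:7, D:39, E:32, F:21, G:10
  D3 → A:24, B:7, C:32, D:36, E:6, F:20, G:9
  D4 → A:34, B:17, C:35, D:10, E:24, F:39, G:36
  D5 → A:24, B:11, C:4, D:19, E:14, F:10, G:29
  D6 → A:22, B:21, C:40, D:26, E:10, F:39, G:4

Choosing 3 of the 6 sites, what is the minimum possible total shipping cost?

70

Open {D3, D4, D5}.
  A→D3 24, B→D3 7, C→D5 4, D→D4 10, E→D3 6, F→D5 10, G→D3 9  ⇒ total 70.
Compare {D4, D5, D6}: total 71.
Compare {D3, D5, D6}: total 72.
No size-3 selection does better; minimum is 70.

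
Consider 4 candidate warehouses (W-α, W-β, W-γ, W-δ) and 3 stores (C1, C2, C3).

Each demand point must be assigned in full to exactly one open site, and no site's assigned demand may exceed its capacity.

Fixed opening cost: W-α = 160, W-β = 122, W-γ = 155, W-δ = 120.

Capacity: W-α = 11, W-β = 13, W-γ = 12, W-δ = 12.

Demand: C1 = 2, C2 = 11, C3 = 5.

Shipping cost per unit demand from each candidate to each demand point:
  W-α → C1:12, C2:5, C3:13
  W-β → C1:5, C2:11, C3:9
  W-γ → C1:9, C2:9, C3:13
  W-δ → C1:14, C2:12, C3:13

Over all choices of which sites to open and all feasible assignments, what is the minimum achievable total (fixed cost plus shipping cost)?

Open {W-α, W-β}; cheapest assignment that respects the capacities:
  W-α (cap 11, load 11): C2 — cost 11×5 = 55
  W-β (cap 13, load 7): C1, C3 — cost 2×5 + 5×9 = 55
  Shipping 110, fixed 282 → total 392.
  Any other capacity-feasible assignment to {W-α, W-β} ships for at least 110.
Compare {W-α, W-δ}: its best feasible assignment gives total 428.
Compare {W-β, W-δ}: its best feasible assignment gives total 429.
Every other set of open sites that can feasibly serve all demand totals ≥ 428 even under its best assignment. Minimum: 392.

392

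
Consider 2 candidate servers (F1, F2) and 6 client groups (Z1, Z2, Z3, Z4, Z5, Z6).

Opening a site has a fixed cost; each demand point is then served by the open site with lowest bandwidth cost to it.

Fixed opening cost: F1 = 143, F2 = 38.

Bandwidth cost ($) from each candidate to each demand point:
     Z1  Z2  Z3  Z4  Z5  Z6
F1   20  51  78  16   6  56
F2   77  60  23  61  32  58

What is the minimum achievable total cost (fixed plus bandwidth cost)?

Open {F2}: assign each demand point to its cheapest open site.
  Z1→F2 77, Z2→F2 60, Z3→F2 23, Z4→F2 61, Z5→F2 32, Z6→F2 58
  bandwidth cost 311, fixed 38 → total 349.
Compare {F1, F2}: bandwidth cost 172 + fixed 181 = 353.
Compare {F1}: bandwidth cost 227 + fixed 143 = 370.

349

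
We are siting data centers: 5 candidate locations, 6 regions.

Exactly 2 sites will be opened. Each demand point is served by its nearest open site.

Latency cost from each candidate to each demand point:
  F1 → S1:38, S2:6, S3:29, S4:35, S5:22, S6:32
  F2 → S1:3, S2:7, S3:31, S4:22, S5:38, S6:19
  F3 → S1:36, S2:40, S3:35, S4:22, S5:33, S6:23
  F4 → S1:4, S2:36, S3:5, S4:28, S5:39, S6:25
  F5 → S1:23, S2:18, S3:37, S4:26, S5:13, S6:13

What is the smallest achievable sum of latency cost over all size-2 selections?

Open {F4, F5}.
  S1→F4 4, S2→F5 18, S3→F4 5, S4→F5 26, S5→F5 13, S6→F5 13  ⇒ total 79.
Compare {F2, F5}: total 89.
Compare {F1, F4}: total 90.
No size-2 selection does better; minimum is 79.

79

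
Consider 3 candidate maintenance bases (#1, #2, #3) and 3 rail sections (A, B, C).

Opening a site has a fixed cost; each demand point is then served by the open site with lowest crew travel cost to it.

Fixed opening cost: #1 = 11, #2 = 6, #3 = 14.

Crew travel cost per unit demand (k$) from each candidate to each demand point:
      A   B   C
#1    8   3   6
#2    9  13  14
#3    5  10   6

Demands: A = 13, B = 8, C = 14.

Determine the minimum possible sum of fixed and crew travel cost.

198

Open {#1, #3}: assign each demand point to its cheapest open site.
  A→#3 13×5=65, B→#1 8×3=24, C→#1 14×6=84
  crew travel cost 173, fixed 25 → total 198.
Compare {#1, #2, #3}: crew travel cost 173 + fixed 31 = 204.
Compare {#1}: crew travel cost 212 + fixed 11 = 223.
Compare {#1, #2}: crew travel cost 212 + fixed 17 = 229.
All other subsets cost ≥ 204. Minimum total cost: 198.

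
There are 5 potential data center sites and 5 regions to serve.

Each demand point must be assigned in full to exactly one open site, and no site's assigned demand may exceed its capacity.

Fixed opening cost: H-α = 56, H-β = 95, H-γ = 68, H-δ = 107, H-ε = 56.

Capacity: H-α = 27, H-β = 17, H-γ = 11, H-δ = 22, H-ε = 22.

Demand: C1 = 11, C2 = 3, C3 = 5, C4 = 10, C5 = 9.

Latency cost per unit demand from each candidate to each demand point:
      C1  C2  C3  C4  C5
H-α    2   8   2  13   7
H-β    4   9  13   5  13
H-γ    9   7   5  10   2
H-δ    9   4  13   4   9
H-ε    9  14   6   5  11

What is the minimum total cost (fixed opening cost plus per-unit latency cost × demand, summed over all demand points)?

299

Open {H-α, H-ε}; cheapest assignment that respects the capacities:
  H-α (cap 27, load 25): C1, C3, C5 — cost 11×2 + 5×2 + 9×7 = 95
  H-ε (cap 22, load 13): C2, C4 — cost 3×14 + 10×5 = 92
  Shipping 187, fixed 112 → total 299.
  Any other capacity-feasible assignment to {H-α, H-ε} ships for at least 187.
Compare {H-α, H-γ, H-ε}: its best feasible assignment gives total 304.
Compare {H-α, H-δ}: its best feasible assignment gives total 310.
Every other set of open sites that can feasibly serve all demand totals ≥ 304 even under its best assignment. Minimum: 299.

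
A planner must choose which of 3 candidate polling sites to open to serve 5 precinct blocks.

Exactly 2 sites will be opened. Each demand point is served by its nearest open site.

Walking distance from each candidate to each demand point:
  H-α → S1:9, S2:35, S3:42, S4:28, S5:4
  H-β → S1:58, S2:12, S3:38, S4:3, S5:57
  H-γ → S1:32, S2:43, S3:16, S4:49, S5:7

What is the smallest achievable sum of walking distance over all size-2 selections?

Open {H-α, H-β}.
  S1→H-α 9, S2→H-β 12, S3→H-β 38, S4→H-β 3, S5→H-α 4  ⇒ total 66.
Compare {H-β, H-γ}: total 70.
Compare {H-α, H-γ}: total 92.

66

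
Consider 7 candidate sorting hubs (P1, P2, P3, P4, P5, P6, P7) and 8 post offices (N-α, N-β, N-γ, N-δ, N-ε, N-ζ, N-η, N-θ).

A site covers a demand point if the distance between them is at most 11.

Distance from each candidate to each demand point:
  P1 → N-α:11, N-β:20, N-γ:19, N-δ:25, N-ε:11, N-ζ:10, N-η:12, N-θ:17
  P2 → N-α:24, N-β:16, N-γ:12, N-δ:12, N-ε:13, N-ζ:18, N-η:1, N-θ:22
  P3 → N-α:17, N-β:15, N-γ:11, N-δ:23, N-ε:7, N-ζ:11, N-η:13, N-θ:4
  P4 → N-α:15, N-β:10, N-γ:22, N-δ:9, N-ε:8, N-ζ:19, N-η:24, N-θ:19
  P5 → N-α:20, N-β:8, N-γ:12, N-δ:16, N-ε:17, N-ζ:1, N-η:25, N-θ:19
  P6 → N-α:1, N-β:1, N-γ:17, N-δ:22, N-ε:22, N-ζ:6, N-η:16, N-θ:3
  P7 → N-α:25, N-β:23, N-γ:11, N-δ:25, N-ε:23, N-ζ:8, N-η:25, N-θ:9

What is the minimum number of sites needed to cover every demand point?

Coverage sets (demand points within 11 of each site):
  P1: {N-α, N-ε, N-ζ}
  P2: {N-η}
  P3: {N-γ, N-ε, N-ζ, N-θ}
  P4: {N-β, N-δ, N-ε}
  P5: {N-β, N-ζ}
  P6: {N-α, N-β, N-ζ, N-θ}
  P7: {N-γ, N-ζ, N-θ}
No 3 sites suffice: every size-3 union leaves at least one demand point uncovered.
But {P1, P2, P3, P4} covers everything, so the minimum is 4.

4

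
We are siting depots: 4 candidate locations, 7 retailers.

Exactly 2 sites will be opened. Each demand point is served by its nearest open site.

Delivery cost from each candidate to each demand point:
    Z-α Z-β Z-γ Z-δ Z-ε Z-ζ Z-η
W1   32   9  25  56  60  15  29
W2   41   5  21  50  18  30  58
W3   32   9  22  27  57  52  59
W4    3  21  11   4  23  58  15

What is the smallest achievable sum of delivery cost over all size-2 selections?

80

Open {W1, W4}.
  Z-α→W4 3, Z-β→W1 9, Z-γ→W4 11, Z-δ→W4 4, Z-ε→W4 23, Z-ζ→W1 15, Z-η→W4 15  ⇒ total 80.
Compare {W2, W4}: total 86.
Compare {W3, W4}: total 117.
No size-2 selection does better; minimum is 80.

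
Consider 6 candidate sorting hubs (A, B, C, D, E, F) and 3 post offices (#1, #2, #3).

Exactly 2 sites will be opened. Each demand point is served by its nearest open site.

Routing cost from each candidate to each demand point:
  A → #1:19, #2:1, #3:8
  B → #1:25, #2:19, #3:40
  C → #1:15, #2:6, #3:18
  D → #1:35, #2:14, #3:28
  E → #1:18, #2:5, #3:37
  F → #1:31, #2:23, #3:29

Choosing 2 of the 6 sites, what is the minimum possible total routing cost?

24

Open {A, C}.
  #1→C 15, #2→A 1, #3→A 8  ⇒ total 24.
Compare {A, E}: total 27.
Compare {A, B}: total 28.
No size-2 selection does better; minimum is 24.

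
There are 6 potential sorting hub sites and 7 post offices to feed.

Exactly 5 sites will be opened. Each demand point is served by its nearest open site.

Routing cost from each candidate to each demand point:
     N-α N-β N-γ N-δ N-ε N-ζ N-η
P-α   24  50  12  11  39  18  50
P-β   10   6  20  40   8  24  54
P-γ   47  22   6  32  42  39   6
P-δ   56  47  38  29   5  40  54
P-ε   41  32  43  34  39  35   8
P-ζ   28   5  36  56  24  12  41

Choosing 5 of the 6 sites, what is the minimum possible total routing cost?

55

Open {P-α, P-β, P-γ, P-δ, P-ζ}.
  N-α→P-β 10, N-β→P-ζ 5, N-γ→P-γ 6, N-δ→P-α 11, N-ε→P-δ 5, N-ζ→P-ζ 12, N-η→P-γ 6  ⇒ total 55.
Compare {P-α, P-β, P-γ, P-ε, P-ζ}: total 58.
Compare {P-α, P-β, P-γ, P-δ, P-ε}: total 62.
No size-5 selection does better; minimum is 55.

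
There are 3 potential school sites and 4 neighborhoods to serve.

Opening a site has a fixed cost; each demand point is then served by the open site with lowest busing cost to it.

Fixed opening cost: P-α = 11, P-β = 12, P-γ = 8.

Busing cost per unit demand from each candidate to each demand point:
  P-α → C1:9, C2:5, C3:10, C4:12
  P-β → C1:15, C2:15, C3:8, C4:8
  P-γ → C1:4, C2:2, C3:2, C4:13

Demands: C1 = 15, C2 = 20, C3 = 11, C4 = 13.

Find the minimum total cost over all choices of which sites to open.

246

Open {P-β, P-γ}: assign each demand point to its cheapest open site.
  C1→P-γ 15×4=60, C2→P-γ 20×2=40, C3→P-γ 11×2=22, C4→P-β 13×8=104
  busing cost 226, fixed 20 → total 246.
Compare {P-α, P-β, P-γ}: busing cost 226 + fixed 31 = 257.
Compare {P-α, P-γ}: busing cost 278 + fixed 19 = 297.
Compare {P-γ}: busing cost 291 + fixed 8 = 299.
All other subsets cost ≥ 257. Minimum total cost: 246.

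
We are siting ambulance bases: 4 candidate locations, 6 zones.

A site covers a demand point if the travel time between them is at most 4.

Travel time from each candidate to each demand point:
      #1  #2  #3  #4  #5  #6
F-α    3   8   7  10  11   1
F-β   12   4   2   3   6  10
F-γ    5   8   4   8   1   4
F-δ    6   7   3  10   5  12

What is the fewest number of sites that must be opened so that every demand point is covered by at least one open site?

3

Coverage sets (demand points within 4 of each site):
  F-α: {#1, #6}
  F-β: {#2, #3, #4}
  F-γ: {#3, #5, #6}
  F-δ: {#3}
No 2 sites suffice: every size-2 union leaves at least one demand point uncovered.
But {F-α, F-β, F-γ} covers everything, so the minimum is 3.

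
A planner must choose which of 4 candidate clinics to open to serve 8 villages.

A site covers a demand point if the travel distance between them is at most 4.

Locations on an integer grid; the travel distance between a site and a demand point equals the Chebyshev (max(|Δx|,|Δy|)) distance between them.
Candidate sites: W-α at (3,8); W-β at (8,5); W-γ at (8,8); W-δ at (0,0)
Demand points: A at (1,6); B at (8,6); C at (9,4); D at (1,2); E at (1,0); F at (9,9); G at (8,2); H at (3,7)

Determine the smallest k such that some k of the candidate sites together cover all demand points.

Coverage sets (demand points within 4 of each site):
  W-α: {A, H}
  W-β: {B, C, F, G}
  W-γ: {B, C, F}
  W-δ: {D, E}
No 2 sites suffice: every size-2 union leaves at least one demand point uncovered.
But {W-α, W-β, W-δ} covers everything, so the minimum is 3.

3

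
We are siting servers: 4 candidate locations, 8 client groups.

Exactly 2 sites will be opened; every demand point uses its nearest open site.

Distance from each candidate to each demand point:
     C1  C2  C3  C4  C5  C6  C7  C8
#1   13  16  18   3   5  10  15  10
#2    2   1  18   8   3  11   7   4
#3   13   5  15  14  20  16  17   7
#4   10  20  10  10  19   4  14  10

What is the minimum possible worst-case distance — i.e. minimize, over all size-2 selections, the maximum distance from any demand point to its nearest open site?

10

Open {#2, #4}.
  Farthest demand point is C3 at distance 10 (to #4); all others are ≤ 10.
With {#1, #3} the worst case is 15.
With {#2, #3} the worst case is 15.
No size-2 selection achieves below 10.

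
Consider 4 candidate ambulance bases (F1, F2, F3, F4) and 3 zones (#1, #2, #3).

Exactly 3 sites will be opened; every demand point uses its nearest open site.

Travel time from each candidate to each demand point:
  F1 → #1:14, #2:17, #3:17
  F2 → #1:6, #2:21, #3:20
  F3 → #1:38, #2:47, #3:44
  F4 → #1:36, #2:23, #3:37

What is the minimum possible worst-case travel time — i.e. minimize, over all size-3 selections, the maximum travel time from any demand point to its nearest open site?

17

Open {F1, F2, F3}.
  Farthest demand point is #2 at travel time 17 (to F1); all others are ≤ 17.
With {F1, F2, F4} the worst case is 17.
With {F1, F3, F4} the worst case is 17.
No size-3 selection achieves below 17.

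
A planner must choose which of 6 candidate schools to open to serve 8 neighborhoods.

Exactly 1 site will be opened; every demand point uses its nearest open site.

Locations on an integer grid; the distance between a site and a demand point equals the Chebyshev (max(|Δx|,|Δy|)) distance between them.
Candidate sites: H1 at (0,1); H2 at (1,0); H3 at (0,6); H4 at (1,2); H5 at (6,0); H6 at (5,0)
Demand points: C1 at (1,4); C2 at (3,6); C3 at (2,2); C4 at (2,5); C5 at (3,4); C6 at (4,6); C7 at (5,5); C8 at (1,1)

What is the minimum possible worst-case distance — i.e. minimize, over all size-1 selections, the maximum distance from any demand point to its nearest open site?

4

Open {H4}.
  Farthest demand point is C2 at distance 4 (to H4); all others are ≤ 4.
With {H1} the worst case is 5.
With {H3} the worst case is 5.
No size-1 selection achieves below 4.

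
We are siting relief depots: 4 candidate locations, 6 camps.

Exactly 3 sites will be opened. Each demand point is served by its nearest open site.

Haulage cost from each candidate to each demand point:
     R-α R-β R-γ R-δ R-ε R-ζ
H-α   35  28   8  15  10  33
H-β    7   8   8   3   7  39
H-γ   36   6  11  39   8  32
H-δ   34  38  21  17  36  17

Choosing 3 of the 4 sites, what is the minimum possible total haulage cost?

48

Open {H-β, H-γ, H-δ}.
  R-α→H-β 7, R-β→H-γ 6, R-γ→H-β 8, R-δ→H-β 3, R-ε→H-β 7, R-ζ→H-δ 17  ⇒ total 48.
Compare {H-α, H-β, H-δ}: total 50.
Compare {H-α, H-β, H-γ}: total 63.
No size-3 selection does better; minimum is 48.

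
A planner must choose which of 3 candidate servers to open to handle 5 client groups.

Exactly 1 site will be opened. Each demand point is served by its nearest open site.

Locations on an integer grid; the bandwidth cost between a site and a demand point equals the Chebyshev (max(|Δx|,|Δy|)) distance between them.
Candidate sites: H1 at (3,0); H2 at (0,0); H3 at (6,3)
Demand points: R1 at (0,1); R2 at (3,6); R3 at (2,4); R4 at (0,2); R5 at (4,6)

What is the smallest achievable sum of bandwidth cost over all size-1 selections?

Open {H2}.
  R1→H2 1, R2→H2 6, R3→H2 4, R4→H2 2, R5→H2 6  ⇒ total 19.
Compare {H1}: total 22.
Compare {H3}: total 22.

19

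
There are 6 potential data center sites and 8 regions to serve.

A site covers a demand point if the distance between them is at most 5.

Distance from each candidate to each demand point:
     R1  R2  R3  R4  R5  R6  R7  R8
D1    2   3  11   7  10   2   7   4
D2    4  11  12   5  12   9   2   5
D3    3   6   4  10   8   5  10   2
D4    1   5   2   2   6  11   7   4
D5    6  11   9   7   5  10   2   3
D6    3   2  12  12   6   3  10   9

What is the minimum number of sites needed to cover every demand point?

3

Coverage sets (demand points within 5 of each site):
  D1: {R1, R2, R6, R8}
  D2: {R1, R4, R7, R8}
  D3: {R1, R3, R6, R8}
  D4: {R1, R2, R3, R4, R8}
  D5: {R5, R7, R8}
  D6: {R1, R2, R6}
No 2 sites suffice: every size-2 union leaves at least one demand point uncovered.
But {D1, D4, D5} covers everything, so the minimum is 3.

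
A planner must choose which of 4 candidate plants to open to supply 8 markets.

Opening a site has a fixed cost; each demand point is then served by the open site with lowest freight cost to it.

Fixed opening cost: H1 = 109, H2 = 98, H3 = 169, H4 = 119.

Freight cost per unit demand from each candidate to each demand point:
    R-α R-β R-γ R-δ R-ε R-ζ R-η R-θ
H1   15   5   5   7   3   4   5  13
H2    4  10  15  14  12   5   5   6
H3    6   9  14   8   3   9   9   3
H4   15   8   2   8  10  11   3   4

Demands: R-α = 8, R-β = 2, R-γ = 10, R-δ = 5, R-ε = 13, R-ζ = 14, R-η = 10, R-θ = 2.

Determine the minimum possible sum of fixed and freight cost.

Open {H1, H2}: assign each demand point to its cheapest open site.
  R-α→H2 8×4=32, R-β→H1 2×5=10, R-γ→H1 10×5=50, R-δ→H1 5×7=35, R-ε→H1 13×3=39, R-ζ→H1 14×4=56, R-η→H1 10×5=50, R-θ→H2 2×6=12
  freight cost 284, fixed 207 → total 491.
Compare {H1}: freight cost 386 + fixed 109 = 495.
Compare {H1, H4}: freight cost 318 + fixed 228 = 546.
Compare {H1, H2, H4}: freight cost 230 + fixed 326 = 556.
All other subsets cost ≥ 495. Minimum total cost: 491.

491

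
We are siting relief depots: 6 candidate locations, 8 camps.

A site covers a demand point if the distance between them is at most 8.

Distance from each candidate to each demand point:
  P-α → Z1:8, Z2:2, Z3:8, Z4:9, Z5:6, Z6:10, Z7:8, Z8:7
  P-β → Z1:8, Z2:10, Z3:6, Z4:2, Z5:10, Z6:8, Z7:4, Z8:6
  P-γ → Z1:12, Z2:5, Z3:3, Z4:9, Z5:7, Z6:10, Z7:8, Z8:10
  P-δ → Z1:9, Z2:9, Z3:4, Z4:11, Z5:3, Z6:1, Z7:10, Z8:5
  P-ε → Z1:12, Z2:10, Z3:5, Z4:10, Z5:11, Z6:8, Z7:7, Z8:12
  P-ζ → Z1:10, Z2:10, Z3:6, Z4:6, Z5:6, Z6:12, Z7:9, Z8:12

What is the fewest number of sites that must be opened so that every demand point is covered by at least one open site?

Coverage sets (demand points within 8 of each site):
  P-α: {Z1, Z2, Z3, Z5, Z7, Z8}
  P-β: {Z1, Z3, Z4, Z6, Z7, Z8}
  P-γ: {Z2, Z3, Z5, Z7}
  P-δ: {Z3, Z5, Z6, Z8}
  P-ε: {Z3, Z6, Z7}
  P-ζ: {Z3, Z4, Z5}
No single site covers all 8 demand points.
But {P-α, P-β} covers everything, so the minimum is 2.

2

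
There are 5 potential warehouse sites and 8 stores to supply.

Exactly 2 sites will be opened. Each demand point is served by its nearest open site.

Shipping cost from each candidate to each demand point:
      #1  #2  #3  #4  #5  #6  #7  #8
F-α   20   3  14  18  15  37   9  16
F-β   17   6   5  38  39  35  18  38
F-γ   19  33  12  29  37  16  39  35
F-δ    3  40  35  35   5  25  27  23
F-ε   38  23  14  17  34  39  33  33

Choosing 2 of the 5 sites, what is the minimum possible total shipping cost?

Open {F-α, F-δ}.
  #1→F-δ 3, #2→F-α 3, #3→F-α 14, #4→F-α 18, #5→F-δ 5, #6→F-δ 25, #7→F-α 9, #8→F-α 16  ⇒ total 93.
Compare {F-α, F-γ}: total 108.
Compare {F-α, F-β}: total 118.
No size-2 selection does better; minimum is 93.

93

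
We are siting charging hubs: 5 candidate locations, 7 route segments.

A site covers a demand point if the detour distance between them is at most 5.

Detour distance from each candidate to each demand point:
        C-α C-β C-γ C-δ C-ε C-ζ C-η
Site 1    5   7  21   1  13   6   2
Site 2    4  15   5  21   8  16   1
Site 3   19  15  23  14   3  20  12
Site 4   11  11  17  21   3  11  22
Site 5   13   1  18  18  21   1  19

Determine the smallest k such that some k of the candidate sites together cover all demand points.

4

Coverage sets (demand points within 5 of each site):
  Site 1: {C-α, C-δ, C-η}
  Site 2: {C-α, C-γ, C-η}
  Site 3: {C-ε}
  Site 4: {C-ε}
  Site 5: {C-β, C-ζ}
No 3 sites suffice: every size-3 union leaves at least one demand point uncovered.
But {Site 1, Site 2, Site 3, Site 5} covers everything, so the minimum is 4.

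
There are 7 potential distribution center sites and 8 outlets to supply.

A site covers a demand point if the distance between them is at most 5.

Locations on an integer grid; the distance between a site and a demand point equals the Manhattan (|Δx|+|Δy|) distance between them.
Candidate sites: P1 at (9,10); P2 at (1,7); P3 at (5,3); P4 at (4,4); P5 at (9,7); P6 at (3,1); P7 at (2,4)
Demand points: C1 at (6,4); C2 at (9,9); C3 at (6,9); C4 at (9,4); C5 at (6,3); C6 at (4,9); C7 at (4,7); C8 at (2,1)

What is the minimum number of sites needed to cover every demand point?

Coverage sets (demand points within 5 of each site):
  P1: {C2, C3}
  P2: {C6, C7}
  P3: {C1, C4, C5, C7, C8}
  P4: {C1, C4, C5, C6, C7, C8}
  P5: {C2, C3, C4, C7}
  P6: {C5, C8}
  P7: {C1, C5, C7, C8}
No single site covers all 8 demand points.
But {P1, P4} covers everything, so the minimum is 2.

2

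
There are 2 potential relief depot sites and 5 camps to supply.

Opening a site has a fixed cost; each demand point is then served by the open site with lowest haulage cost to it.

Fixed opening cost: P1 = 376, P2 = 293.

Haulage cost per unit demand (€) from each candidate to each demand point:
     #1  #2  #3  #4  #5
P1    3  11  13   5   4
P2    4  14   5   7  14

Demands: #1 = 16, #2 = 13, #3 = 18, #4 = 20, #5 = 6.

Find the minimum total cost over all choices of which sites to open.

Open {P2}: assign each demand point to its cheapest open site.
  #1→P2 16×4=64, #2→P2 13×14=182, #3→P2 18×5=90, #4→P2 20×7=140, #5→P2 6×14=84
  haulage cost 560, fixed 293 → total 853.
Compare {P1}: haulage cost 549 + fixed 376 = 925.
Compare {P1, P2}: haulage cost 405 + fixed 669 = 1074.

853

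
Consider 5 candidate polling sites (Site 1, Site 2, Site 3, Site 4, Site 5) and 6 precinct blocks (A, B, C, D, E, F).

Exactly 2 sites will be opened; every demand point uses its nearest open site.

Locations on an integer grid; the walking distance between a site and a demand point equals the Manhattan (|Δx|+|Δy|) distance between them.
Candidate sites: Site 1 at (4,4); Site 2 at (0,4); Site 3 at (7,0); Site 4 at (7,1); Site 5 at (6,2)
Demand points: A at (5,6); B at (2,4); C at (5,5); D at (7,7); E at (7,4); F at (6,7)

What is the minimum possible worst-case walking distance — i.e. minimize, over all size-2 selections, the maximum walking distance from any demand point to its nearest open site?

6

Open {Site 1, Site 2}.
  Farthest demand point is D at walking distance 6 (to Site 1); all others are ≤ 6.
With {Site 1, Site 3} the worst case is 6.
With {Site 1, Site 4} the worst case is 6.
No size-2 selection achieves below 6.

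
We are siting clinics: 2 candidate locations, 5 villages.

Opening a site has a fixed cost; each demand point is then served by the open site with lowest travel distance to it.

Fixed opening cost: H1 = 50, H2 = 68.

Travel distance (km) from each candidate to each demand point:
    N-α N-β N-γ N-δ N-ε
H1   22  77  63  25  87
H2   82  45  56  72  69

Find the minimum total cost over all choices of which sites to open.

Open {H1}: assign each demand point to its cheapest open site.
  N-α→H1 22, N-β→H1 77, N-γ→H1 63, N-δ→H1 25, N-ε→H1 87
  travel distance 274, fixed 50 → total 324.
Compare {H1, H2}: travel distance 217 + fixed 118 = 335.
Compare {H2}: travel distance 324 + fixed 68 = 392.

324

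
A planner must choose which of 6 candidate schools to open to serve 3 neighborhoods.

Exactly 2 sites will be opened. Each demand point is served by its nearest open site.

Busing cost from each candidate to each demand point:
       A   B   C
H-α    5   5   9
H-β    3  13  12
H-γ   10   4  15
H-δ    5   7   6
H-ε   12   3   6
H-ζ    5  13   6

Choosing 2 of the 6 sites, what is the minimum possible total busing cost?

12

Open {H-β, H-ε}.
  A→H-β 3, B→H-ε 3, C→H-ε 6  ⇒ total 12.
Compare {H-α, H-ε}: total 14.
Compare {H-δ, H-ε}: total 14.
No size-2 selection does better; minimum is 12.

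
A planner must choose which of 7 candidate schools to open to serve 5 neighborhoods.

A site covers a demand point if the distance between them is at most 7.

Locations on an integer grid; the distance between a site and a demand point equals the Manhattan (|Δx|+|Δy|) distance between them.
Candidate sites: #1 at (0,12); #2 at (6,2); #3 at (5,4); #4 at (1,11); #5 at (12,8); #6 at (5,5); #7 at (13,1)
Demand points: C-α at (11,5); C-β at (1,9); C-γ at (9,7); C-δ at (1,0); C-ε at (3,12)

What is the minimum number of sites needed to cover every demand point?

3

Coverage sets (demand points within 7 of each site):
  #1: {C-β, C-ε}
  #2: {C-δ}
  #3: {C-α, C-γ}
  #4: {C-β, C-ε}
  #5: {C-α, C-γ}
  #6: {C-α, C-γ}
  #7: {C-α}
No 2 sites suffice: every size-2 union leaves at least one demand point uncovered.
But {#1, #2, #3} covers everything, so the minimum is 3.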